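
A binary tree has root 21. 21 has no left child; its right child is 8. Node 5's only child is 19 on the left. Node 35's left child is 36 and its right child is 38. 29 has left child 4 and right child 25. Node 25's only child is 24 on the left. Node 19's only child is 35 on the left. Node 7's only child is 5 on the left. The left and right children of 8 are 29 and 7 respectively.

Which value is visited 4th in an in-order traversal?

In-order visits the left subtree, then the node, then the right subtree.
At 21: no left child.
Visit 21.
At 21: go right to 8.
  At 8: go left to 29.
    At 29: go left to 4.
      4 is a leaf — visit 4.
    Visit 29.
    At 29: go right to 25.
      At 25: go left to 24.
        24 is a leaf — visit 24.
      Visit 25.
      At 25: no right child.
  Visit 8.
  At 8: go right to 7.
    At 7: go left to 5.
      At 5: go left to 19.
        At 19: go left to 35.
          At 35: go left to 36.
            36 is a leaf — visit 36.
          Visit 35.
          At 35: go right to 38.
            38 is a leaf — visit 38.
        Visit 19.
        At 19: no right child.
      Visit 5.
      At 5: no right child.
    Visit 7.
    At 7: no right child.
Full in-order sequence: 21, 4, 29, 24, 25, 8, 36, 35, 38, 19, 5, 7.

24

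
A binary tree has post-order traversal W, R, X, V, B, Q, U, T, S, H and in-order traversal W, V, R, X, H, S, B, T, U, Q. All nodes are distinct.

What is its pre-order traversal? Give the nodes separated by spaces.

The last element of post-order is the root; it splits in-order into left and right subtrees.
Root H: left subtree has 4 nodes {W, V, R, X}, right has 5 {S, B, T, U, Q}.
  Root V: left subtree has 1 node {W}, right has 2 {R, X}.
    Root X: left subtree has 1 node {R}, right has 0 { }.
  Root S: left subtree has 0 nodes { }, right has 4 {B, T, U, Q}.
    Root T: left subtree has 1 node {B}, right has 2 {U, Q}.
      Root U: left subtree has 0 nodes { }, right has 1 {Q}.

H V W X R S T B U Q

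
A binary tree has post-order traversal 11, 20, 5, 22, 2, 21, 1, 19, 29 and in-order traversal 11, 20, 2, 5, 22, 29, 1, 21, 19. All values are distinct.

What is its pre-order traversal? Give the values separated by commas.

The last element of post-order is the root; it splits in-order into left and right subtrees.
Root 29: left subtree has 5 nodes {11, 20, 2, 5, 22}, right has 3 {1, 21, 19}.
  Root 2: left subtree has 2 nodes {11, 20}, right has 2 {5, 22}.
    Root 20: left subtree has 1 node {11}, right has 0 { }.
    Root 22: left subtree has 1 node {5}, right has 0 { }.
  Root 19: left subtree has 2 nodes {1, 21}, right has 0 { }.
    Root 1: left subtree has 0 nodes { }, right has 1 {21}.

29, 2, 20, 11, 22, 5, 19, 1, 21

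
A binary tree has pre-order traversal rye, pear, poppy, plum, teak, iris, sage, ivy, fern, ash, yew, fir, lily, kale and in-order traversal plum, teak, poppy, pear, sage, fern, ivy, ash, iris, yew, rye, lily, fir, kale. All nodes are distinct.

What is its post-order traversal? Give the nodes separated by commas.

teak, plum, poppy, fern, ash, ivy, sage, yew, iris, pear, lily, kale, fir, rye

The first element of pre-order is the root; it splits in-order into left and right subtrees.
Root rye: left subtree has 10 nodes {plum, teak, poppy, pear, sage, fern, ivy, ash, iris, yew}, right has 3 {lily, fir, kale}.
  Root pear: left subtree has 3 nodes {plum, teak, poppy}, right has 6 {sage, fern, ivy, ash, iris, yew}.
    Root poppy: left subtree has 2 nodes {plum, teak}, right has 0 { }.
      Root plum: left subtree has 0 nodes { }, right has 1 {teak}.
    Root iris: left subtree has 4 nodes {sage, fern, ivy, ash}, right has 1 {yew}.
      Root sage: left subtree has 0 nodes { }, right has 3 {fern, ivy, ash}.
        Root ivy: left subtree has 1 node {fern}, right has 1 {ash}.
  Root fir: left subtree has 1 node {lily}, right has 1 {kale}.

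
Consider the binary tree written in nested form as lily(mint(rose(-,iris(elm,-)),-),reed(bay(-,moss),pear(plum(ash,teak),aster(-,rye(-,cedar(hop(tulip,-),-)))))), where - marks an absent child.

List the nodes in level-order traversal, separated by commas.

lily, mint, reed, rose, bay, pear, iris, moss, plum, aster, elm, ash, teak, rye, cedar, hop, tulip

Level-order visits nodes level by level from the root, left to right within each level.
Level 0: lily
Level 1: mint, reed
Level 2: rose, bay, pear
Level 3: iris, moss, plum, aster
Level 4: elm, ash, teak, rye
Level 5: cedar
Level 6: hop
Level 7: tulip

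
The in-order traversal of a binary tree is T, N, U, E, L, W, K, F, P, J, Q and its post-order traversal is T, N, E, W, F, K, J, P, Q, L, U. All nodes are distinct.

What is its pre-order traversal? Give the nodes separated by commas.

U, N, T, L, E, Q, P, K, W, F, J

The last element of post-order is the root; it splits in-order into left and right subtrees.
Root U: left subtree has 2 nodes {T, N}, right has 8 {E, L, W, K, F, P, J, Q}.
  Root N: left subtree has 1 node {T}, right has 0 { }.
  Root L: left subtree has 1 node {E}, right has 6 {W, K, F, P, J, Q}.
    Root Q: left subtree has 5 nodes {W, K, F, P, J}, right has 0 { }.
      Root P: left subtree has 3 nodes {W, K, F}, right has 1 {J}.
        Root K: left subtree has 1 node {W}, right has 1 {F}.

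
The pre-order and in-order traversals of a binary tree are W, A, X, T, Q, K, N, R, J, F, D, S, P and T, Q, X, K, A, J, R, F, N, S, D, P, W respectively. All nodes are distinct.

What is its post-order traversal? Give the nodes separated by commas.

Q, T, K, X, J, F, R, S, P, D, N, A, W

The first element of pre-order is the root; it splits in-order into left and right subtrees.
Root W: left subtree has 12 nodes {T, Q, X, K, A, J, R, F, N, S, D, P}, right has 0 { }.
  Root A: left subtree has 4 nodes {T, Q, X, K}, right has 7 {J, R, F, N, S, D, P}.
    Root X: left subtree has 2 nodes {T, Q}, right has 1 {K}.
      Root T: left subtree has 0 nodes { }, right has 1 {Q}.
    Root N: left subtree has 3 nodes {J, R, F}, right has 3 {S, D, P}.
      Root R: left subtree has 1 node {J}, right has 1 {F}.
      Root D: left subtree has 1 node {S}, right has 1 {P}.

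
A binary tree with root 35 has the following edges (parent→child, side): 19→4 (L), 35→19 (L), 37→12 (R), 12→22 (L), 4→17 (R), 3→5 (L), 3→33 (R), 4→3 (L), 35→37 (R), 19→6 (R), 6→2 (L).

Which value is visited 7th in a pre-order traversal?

Pre-order visits the node, then its left subtree, then its right subtree.
Visit 35.
At 35: go left to 19.
  Visit 19.
  At 19: go left to 4.
    Visit 4.
    At 4: go left to 3.
      Visit 3.
      At 3: go left to 5.
        5 is a leaf — visit 5.
      At 3: go right to 33.
        33 is a leaf — visit 33.
    At 4: go right to 17.
      17 is a leaf — visit 17.
  At 19: go right to 6.
    Visit 6.
    At 6: go left to 2.
      2 is a leaf — visit 2.
    At 6: no right child.
At 35: go right to 37.
  Visit 37.
  At 37: no left child.
  At 37: go right to 12.
    Visit 12.
    At 12: go left to 22.
      22 is a leaf — visit 22.
    At 12: no right child.
Full pre-order sequence: 35, 19, 4, 3, 5, 33, 17, 6, 2, 37, 12, 22.

17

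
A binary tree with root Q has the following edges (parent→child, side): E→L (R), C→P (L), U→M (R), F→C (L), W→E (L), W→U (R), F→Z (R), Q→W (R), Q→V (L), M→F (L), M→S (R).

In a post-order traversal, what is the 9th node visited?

M

Post-order visits the left subtree, then the right subtree, then the node.
At Q: go left to V.
  V is a leaf — visit V.
At Q: go right to W.
  At W: go left to E.
    At E: no left child.
    At E: go right to L.
      L is a leaf — visit L.
    Visit E.
  At W: go right to U.
    At U: no left child.
    At U: go right to M.
      At M: go left to F.
        At F: go left to C.
          At C: go left to P.
            P is a leaf — visit P.
          At C: no right child.
          Visit C.
        At F: go right to Z.
          Z is a leaf — visit Z.
        Visit F.
      At M: go right to S.
        S is a leaf — visit S.
      Visit M.
    Visit U.
  Visit W.
Visit Q.
Full post-order sequence: V, L, E, P, C, Z, F, S, M, U, W, Q.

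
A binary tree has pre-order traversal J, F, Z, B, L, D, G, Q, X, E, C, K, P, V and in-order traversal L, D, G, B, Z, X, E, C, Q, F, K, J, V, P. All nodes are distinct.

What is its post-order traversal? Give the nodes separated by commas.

The first element of pre-order is the root; it splits in-order into left and right subtrees.
Root J: left subtree has 11 nodes {L, D, G, B, Z, X, E, C, Q, F, K}, right has 2 {V, P}.
  Root F: left subtree has 9 nodes {L, D, G, B, Z, X, E, C, Q}, right has 1 {K}.
    Root Z: left subtree has 4 nodes {L, D, G, B}, right has 4 {X, E, C, Q}.
      Root B: left subtree has 3 nodes {L, D, G}, right has 0 { }.
        Root L: left subtree has 0 nodes { }, right has 2 {D, G}.
          Root D: left subtree has 0 nodes { }, right has 1 {G}.
      Root Q: left subtree has 3 nodes {X, E, C}, right has 0 { }.
        Root X: left subtree has 0 nodes { }, right has 2 {E, C}.
          Root E: left subtree has 0 nodes { }, right has 1 {C}.
  Root P: left subtree has 1 node {V}, right has 0 { }.

G, D, L, B, C, E, X, Q, Z, K, F, V, P, J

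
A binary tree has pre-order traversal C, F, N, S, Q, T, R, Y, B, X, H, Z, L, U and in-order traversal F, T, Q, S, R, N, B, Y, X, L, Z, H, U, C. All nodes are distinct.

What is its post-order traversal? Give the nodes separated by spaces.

The first element of pre-order is the root; it splits in-order into left and right subtrees.
Root C: left subtree has 13 nodes {F, T, Q, S, R, N, B, Y, X, L, Z, H, U}, right has 0 { }.
  Root F: left subtree has 0 nodes { }, right has 12 {T, Q, S, R, N, B, Y, X, L, Z, H, U}.
    Root N: left subtree has 4 nodes {T, Q, S, R}, right has 7 {B, Y, X, L, Z, H, U}.
      Root S: left subtree has 2 nodes {T, Q}, right has 1 {R}.
        Root Q: left subtree has 1 node {T}, right has 0 { }.
      Root Y: left subtree has 1 node {B}, right has 5 {X, L, Z, H, U}.
        Root X: left subtree has 0 nodes { }, right has 4 {L, Z, H, U}.
          Root H: left subtree has 2 nodes {L, Z}, right has 1 {U}.
            Root Z: left subtree has 1 node {L}, right has 0 { }.

T Q R S B L Z U H X Y N F C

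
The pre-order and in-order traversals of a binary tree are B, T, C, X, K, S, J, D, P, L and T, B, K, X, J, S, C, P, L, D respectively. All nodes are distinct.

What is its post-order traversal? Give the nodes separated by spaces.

The first element of pre-order is the root; it splits in-order into left and right subtrees.
Root B: left subtree has 1 node {T}, right has 8 {K, X, J, S, C, P, L, D}.
  Root C: left subtree has 4 nodes {K, X, J, S}, right has 3 {P, L, D}.
    Root X: left subtree has 1 node {K}, right has 2 {J, S}.
      Root S: left subtree has 1 node {J}, right has 0 { }.
    Root D: left subtree has 2 nodes {P, L}, right has 0 { }.
      Root P: left subtree has 0 nodes { }, right has 1 {L}.

T K J S X L P D C B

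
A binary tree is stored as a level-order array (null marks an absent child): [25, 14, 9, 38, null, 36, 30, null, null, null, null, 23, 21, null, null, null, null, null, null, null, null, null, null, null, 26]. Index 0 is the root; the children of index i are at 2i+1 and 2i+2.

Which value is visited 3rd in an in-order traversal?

In-order visits the left subtree, then the node, then the right subtree.
At 25: go left to 14.
  At 14: go left to 38.
    38 is a leaf — visit 38.
  Visit 14.
  At 14: no right child.
Visit 25.
At 25: go right to 9.
  At 9: go left to 36.
    At 36: go left to 23.
      At 23: no left child.
      Visit 23.
      At 23: go right to 26.
        26 is a leaf — visit 26.
    Visit 36.
    At 36: go right to 21.
      21 is a leaf — visit 21.
  Visit 9.
  At 9: go right to 30.
    30 is a leaf — visit 30.
Full in-order sequence: 38, 14, 25, 23, 26, 36, 21, 9, 30.

25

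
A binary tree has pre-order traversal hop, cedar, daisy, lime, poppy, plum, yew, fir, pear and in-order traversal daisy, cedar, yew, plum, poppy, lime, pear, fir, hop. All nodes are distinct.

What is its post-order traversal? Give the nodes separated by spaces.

The first element of pre-order is the root; it splits in-order into left and right subtrees.
Root hop: left subtree has 8 nodes {daisy, cedar, yew, plum, poppy, lime, pear, fir}, right has 0 { }.
  Root cedar: left subtree has 1 node {daisy}, right has 6 {yew, plum, poppy, lime, pear, fir}.
    Root lime: left subtree has 3 nodes {yew, plum, poppy}, right has 2 {pear, fir}.
      Root poppy: left subtree has 2 nodes {yew, plum}, right has 0 { }.
        Root plum: left subtree has 1 node {yew}, right has 0 { }.
      Root fir: left subtree has 1 node {pear}, right has 0 { }.

daisy yew plum poppy pear fir lime cedar hop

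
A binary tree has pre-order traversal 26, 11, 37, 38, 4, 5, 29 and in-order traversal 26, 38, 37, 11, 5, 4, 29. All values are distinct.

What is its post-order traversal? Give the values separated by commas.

The first element of pre-order is the root; it splits in-order into left and right subtrees.
Root 26: left subtree has 0 nodes { }, right has 6 {38, 37, 11, 5, 4, 29}.
  Root 11: left subtree has 2 nodes {38, 37}, right has 3 {5, 4, 29}.
    Root 37: left subtree has 1 node {38}, right has 0 { }.
    Root 4: left subtree has 1 node {5}, right has 1 {29}.

38, 37, 5, 29, 4, 11, 26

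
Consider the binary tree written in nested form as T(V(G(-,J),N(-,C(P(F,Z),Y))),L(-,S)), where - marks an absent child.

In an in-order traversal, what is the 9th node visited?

In-order visits the left subtree, then the node, then the right subtree.
At T: go left to V.
  At V: go left to G.
    At G: no left child.
    Visit G.
    At G: go right to J.
      J is a leaf — visit J.
  Visit V.
  At V: go right to N.
    At N: no left child.
    Visit N.
    At N: go right to C.
      At C: go left to P.
        At P: go left to F.
          F is a leaf — visit F.
        Visit P.
        At P: go right to Z.
          Z is a leaf — visit Z.
      Visit C.
      At C: go right to Y.
        Y is a leaf — visit Y.
Visit T.
At T: go right to L.
  At L: no left child.
  Visit L.
  At L: go right to S.
    S is a leaf — visit S.
Full in-order sequence: G, J, V, N, F, P, Z, C, Y, T, L, S.

Y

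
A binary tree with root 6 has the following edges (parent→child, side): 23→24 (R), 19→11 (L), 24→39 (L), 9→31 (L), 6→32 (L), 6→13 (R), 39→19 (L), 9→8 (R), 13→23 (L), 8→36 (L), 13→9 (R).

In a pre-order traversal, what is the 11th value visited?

8

Pre-order visits the node, then its left subtree, then its right subtree.
Visit 6.
At 6: go left to 32.
  32 is a leaf — visit 32.
At 6: go right to 13.
  Visit 13.
  At 13: go left to 23.
    Visit 23.
    At 23: no left child.
    At 23: go right to 24.
      Visit 24.
      At 24: go left to 39.
        Visit 39.
        At 39: go left to 19.
          Visit 19.
          At 19: go left to 11.
            11 is a leaf — visit 11.
          At 19: no right child.
        At 39: no right child.
      At 24: no right child.
  At 13: go right to 9.
    Visit 9.
    At 9: go left to 31.
      31 is a leaf — visit 31.
    At 9: go right to 8.
      Visit 8.
      At 8: go left to 36.
        36 is a leaf — visit 36.
      At 8: no right child.
Full pre-order sequence: 6, 32, 13, 23, 24, 39, 19, 11, 9, 31, 8, 36.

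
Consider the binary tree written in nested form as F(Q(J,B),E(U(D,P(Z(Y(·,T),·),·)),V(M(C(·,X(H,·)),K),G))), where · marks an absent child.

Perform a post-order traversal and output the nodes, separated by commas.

J, B, Q, D, T, Y, Z, P, U, H, X, C, K, M, G, V, E, F

Post-order visits the left subtree, then the right subtree, then the node.
At F: go left to Q.
  At Q: go left to J.
    J is a leaf — visit J.
  At Q: go right to B.
    B is a leaf — visit B.
  Visit Q.
At F: go right to E.
  At E: go left to U.
    At U: go left to D.
      D is a leaf — visit D.
    At U: go right to P.
      At P: go left to Z.
        At Z: go left to Y.
          At Y: no left child.
          At Y: go right to T.
            T is a leaf — visit T.
          Visit Y.
        At Z: no right child.
        Visit Z.
      At P: no right child.
      Visit P.
    Visit U.
  At E: go right to V.
    At V: go left to M.
      At M: go left to C.
        At C: no left child.
        At C: go right to X.
          At X: go left to H.
            H is a leaf — visit H.
          At X: no right child.
          Visit X.
        Visit C.
      At M: go right to K.
        K is a leaf — visit K.
      Visit M.
    At V: go right to G.
      G is a leaf — visit G.
    Visit V.
  Visit E.
Visit F.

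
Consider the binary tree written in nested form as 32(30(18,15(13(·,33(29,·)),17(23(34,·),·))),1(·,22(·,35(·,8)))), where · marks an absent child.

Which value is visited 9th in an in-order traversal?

17

In-order visits the left subtree, then the node, then the right subtree.
At 32: go left to 30.
  At 30: go left to 18.
    18 is a leaf — visit 18.
  Visit 30.
  At 30: go right to 15.
    At 15: go left to 13.
      At 13: no left child.
      Visit 13.
      At 13: go right to 33.
        At 33: go left to 29.
          29 is a leaf — visit 29.
        Visit 33.
        At 33: no right child.
    Visit 15.
    At 15: go right to 17.
      At 17: go left to 23.
        At 23: go left to 34.
          34 is a leaf — visit 34.
        Visit 23.
        At 23: no right child.
      Visit 17.
      At 17: no right child.
Visit 32.
At 32: go right to 1.
  At 1: no left child.
  Visit 1.
  At 1: go right to 22.
    At 22: no left child.
    Visit 22.
    At 22: go right to 35.
      At 35: no left child.
      Visit 35.
      At 35: go right to 8.
        8 is a leaf — visit 8.
Full in-order sequence: 18, 30, 13, 29, 33, 15, 34, 23, 17, 32, 1, 22, 35, 8.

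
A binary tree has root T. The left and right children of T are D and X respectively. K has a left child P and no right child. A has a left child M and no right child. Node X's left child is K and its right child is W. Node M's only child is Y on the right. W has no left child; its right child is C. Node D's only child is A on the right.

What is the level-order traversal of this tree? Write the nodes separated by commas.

Level-order visits nodes level by level from the root, left to right within each level.
Level 0: T
Level 1: D, X
Level 2: A, K, W
Level 3: M, P, C
Level 4: Y

T, D, X, A, K, W, M, P, C, Y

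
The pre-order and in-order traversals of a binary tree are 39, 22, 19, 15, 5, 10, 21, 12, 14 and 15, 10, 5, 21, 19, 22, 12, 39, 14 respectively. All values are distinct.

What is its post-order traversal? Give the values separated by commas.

10, 21, 5, 15, 19, 12, 22, 14, 39

The first element of pre-order is the root; it splits in-order into left and right subtrees.
Root 39: left subtree has 7 nodes {15, 10, 5, 21, 19, 22, 12}, right has 1 {14}.
  Root 22: left subtree has 5 nodes {15, 10, 5, 21, 19}, right has 1 {12}.
    Root 19: left subtree has 4 nodes {15, 10, 5, 21}, right has 0 { }.
      Root 15: left subtree has 0 nodes { }, right has 3 {10, 5, 21}.
        Root 5: left subtree has 1 node {10}, right has 1 {21}.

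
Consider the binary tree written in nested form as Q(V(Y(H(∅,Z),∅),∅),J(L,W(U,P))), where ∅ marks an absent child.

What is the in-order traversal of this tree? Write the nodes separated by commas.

In-order visits the left subtree, then the node, then the right subtree.
At Q: go left to V.
  At V: go left to Y.
    At Y: go left to H.
      At H: no left child.
      Visit H.
      At H: go right to Z.
        Z is a leaf — visit Z.
    Visit Y.
    At Y: no right child.
  Visit V.
  At V: no right child.
Visit Q.
At Q: go right to J.
  At J: go left to L.
    L is a leaf — visit L.
  Visit J.
  At J: go right to W.
    At W: go left to U.
      U is a leaf — visit U.
    Visit W.
    At W: go right to P.
      P is a leaf — visit P.

H, Z, Y, V, Q, L, J, U, W, P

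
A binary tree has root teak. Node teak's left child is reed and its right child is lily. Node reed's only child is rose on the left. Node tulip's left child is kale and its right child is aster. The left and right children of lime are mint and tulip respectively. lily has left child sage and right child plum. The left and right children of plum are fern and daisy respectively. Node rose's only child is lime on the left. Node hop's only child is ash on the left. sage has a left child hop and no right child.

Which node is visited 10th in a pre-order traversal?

sage

Pre-order visits the node, then its left subtree, then its right subtree.
Visit teak.
At teak: go left to reed.
  Visit reed.
  At reed: go left to rose.
    Visit rose.
    At rose: go left to lime.
      Visit lime.
      At lime: go left to mint.
        mint is a leaf — visit mint.
      At lime: go right to tulip.
        Visit tulip.
        At tulip: go left to kale.
          kale is a leaf — visit kale.
        At tulip: go right to aster.
          aster is a leaf — visit aster.
    At rose: no right child.
  At reed: no right child.
At teak: go right to lily.
  Visit lily.
  At lily: go left to sage.
    Visit sage.
    At sage: go left to hop.
      Visit hop.
      At hop: go left to ash.
        ash is a leaf — visit ash.
      At hop: no right child.
    At sage: no right child.
  At lily: go right to plum.
    Visit plum.
    At plum: go left to fern.
      fern is a leaf — visit fern.
    At plum: go right to daisy.
      daisy is a leaf — visit daisy.
Full pre-order sequence: teak, reed, rose, lime, mint, tulip, kale, aster, lily, sage, hop, ash, plum, fern, daisy.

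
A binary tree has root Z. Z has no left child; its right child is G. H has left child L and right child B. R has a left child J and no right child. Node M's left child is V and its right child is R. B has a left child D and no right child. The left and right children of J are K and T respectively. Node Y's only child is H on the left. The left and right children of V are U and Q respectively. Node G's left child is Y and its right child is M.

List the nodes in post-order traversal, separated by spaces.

Post-order visits the left subtree, then the right subtree, then the node.
At Z: no left child.
At Z: go right to G.
  At G: go left to Y.
    At Y: go left to H.
      At H: go left to L.
        L is a leaf — visit L.
      At H: go right to B.
        At B: go left to D.
          D is a leaf — visit D.
        At B: no right child.
        Visit B.
      Visit H.
    At Y: no right child.
    Visit Y.
  At G: go right to M.
    At M: go left to V.
      At V: go left to U.
        U is a leaf — visit U.
      At V: go right to Q.
        Q is a leaf — visit Q.
      Visit V.
    At M: go right to R.
      At R: go left to J.
        At J: go left to K.
          K is a leaf — visit K.
        At J: go right to T.
          T is a leaf — visit T.
        Visit J.
      At R: no right child.
      Visit R.
    Visit M.
  Visit G.
Visit Z.

L D B H Y U Q V K T J R M G Z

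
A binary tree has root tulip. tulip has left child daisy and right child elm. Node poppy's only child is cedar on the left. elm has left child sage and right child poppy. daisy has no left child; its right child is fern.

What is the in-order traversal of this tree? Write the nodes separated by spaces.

In-order visits the left subtree, then the node, then the right subtree.
At tulip: go left to daisy.
  At daisy: no left child.
  Visit daisy.
  At daisy: go right to fern.
    fern is a leaf — visit fern.
Visit tulip.
At tulip: go right to elm.
  At elm: go left to sage.
    sage is a leaf — visit sage.
  Visit elm.
  At elm: go right to poppy.
    At poppy: go left to cedar.
      cedar is a leaf — visit cedar.
    Visit poppy.
    At poppy: no right child.

daisy fern tulip sage elm cedar poppy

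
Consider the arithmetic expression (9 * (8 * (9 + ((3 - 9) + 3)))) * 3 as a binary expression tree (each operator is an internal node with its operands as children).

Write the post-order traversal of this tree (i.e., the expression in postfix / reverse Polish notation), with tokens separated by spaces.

Post-order on an expression tree gives postfix notation: for each operator, emit left operand, right operand, then the operator.

9 8 9 3 9 - 3 + + * * 3 *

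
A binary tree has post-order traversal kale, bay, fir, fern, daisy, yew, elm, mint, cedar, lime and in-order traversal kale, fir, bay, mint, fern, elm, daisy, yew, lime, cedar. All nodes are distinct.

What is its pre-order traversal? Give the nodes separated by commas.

lime, mint, fir, kale, bay, elm, fern, yew, daisy, cedar

The last element of post-order is the root; it splits in-order into left and right subtrees.
Root lime: left subtree has 8 nodes {kale, fir, bay, mint, fern, elm, daisy, yew}, right has 1 {cedar}.
  Root mint: left subtree has 3 nodes {kale, fir, bay}, right has 4 {fern, elm, daisy, yew}.
    Root fir: left subtree has 1 node {kale}, right has 1 {bay}.
    Root elm: left subtree has 1 node {fern}, right has 2 {daisy, yew}.
      Root yew: left subtree has 1 node {daisy}, right has 0 { }.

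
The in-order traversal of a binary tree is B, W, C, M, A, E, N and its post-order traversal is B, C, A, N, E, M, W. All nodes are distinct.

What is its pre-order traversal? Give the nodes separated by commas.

The last element of post-order is the root; it splits in-order into left and right subtrees.
Root W: left subtree has 1 node {B}, right has 5 {C, M, A, E, N}.
  Root M: left subtree has 1 node {C}, right has 3 {A, E, N}.
    Root E: left subtree has 1 node {A}, right has 1 {N}.

W, B, M, C, E, A, N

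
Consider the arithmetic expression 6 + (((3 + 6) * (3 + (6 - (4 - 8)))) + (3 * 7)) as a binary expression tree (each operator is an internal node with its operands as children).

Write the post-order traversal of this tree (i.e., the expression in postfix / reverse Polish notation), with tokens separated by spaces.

Post-order on an expression tree gives postfix notation: for each operator, emit left operand, right operand, then the operator.

6 3 6 + 3 6 4 8 - - + * 3 7 * + +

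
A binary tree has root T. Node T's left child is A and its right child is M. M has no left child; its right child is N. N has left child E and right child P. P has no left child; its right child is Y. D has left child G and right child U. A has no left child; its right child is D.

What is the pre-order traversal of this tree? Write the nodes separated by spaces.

T A D G U M N E P Y

Pre-order visits the node, then its left subtree, then its right subtree.
Visit T.
At T: go left to A.
  Visit A.
  At A: no left child.
  At A: go right to D.
    Visit D.
    At D: go left to G.
      G is a leaf — visit G.
    At D: go right to U.
      U is a leaf — visit U.
At T: go right to M.
  Visit M.
  At M: no left child.
  At M: go right to N.
    Visit N.
    At N: go left to E.
      E is a leaf — visit E.
    At N: go right to P.
      Visit P.
      At P: no left child.
      At P: go right to Y.
        Y is a leaf — visit Y.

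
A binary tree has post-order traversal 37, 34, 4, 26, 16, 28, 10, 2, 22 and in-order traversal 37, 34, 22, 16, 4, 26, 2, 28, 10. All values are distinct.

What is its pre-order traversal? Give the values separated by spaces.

The last element of post-order is the root; it splits in-order into left and right subtrees.
Root 22: left subtree has 2 nodes {37, 34}, right has 6 {16, 4, 26, 2, 28, 10}.
  Root 34: left subtree has 1 node {37}, right has 0 { }.
  Root 2: left subtree has 3 nodes {16, 4, 26}, right has 2 {28, 10}.
    Root 16: left subtree has 0 nodes { }, right has 2 {4, 26}.
      Root 26: left subtree has 1 node {4}, right has 0 { }.
    Root 10: left subtree has 1 node {28}, right has 0 { }.

22 34 37 2 16 26 4 10 28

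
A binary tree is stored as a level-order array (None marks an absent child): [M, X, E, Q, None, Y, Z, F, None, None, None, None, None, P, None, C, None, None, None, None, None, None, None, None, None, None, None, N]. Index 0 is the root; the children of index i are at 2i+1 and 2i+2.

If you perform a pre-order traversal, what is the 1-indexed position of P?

Pre-order visits the node, then its left subtree, then its right subtree.
Visit M.
At M: go left to X.
  Visit X.
  At X: go left to Q.
    Visit Q.
    At Q: go left to F.
      Visit F.
      At F: go left to C.
        C is a leaf — visit C.
      At F: no right child.
    At Q: no right child.
  At X: no right child.
At M: go right to E.
  Visit E.
  At E: go left to Y.
    Y is a leaf — visit Y.
  At E: go right to Z.
    Visit Z.
    At Z: go left to P.
      Visit P.
      At P: go left to N.
        N is a leaf — visit N.
      At P: no right child.
    At Z: no right child.
Full pre-order sequence: M, X, Q, F, C, E, Y, Z, P, N.

9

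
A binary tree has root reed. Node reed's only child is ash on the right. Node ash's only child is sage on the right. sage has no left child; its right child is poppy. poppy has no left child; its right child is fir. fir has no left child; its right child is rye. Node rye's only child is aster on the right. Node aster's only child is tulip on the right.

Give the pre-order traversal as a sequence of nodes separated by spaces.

reed ash sage poppy fir rye aster tulip

Pre-order visits the node, then its left subtree, then its right subtree.
Visit reed.
At reed: no left child.
At reed: go right to ash.
  Visit ash.
  At ash: no left child.
  At ash: go right to sage.
    Visit sage.
    At sage: no left child.
    At sage: go right to poppy.
      Visit poppy.
      At poppy: no left child.
      At poppy: go right to fir.
        Visit fir.
        At fir: no left child.
        At fir: go right to rye.
          Visit rye.
          At rye: no left child.
          At rye: go right to aster.
            Visit aster.
            At aster: no left child.
            At aster: go right to tulip.
              tulip is a leaf — visit tulip.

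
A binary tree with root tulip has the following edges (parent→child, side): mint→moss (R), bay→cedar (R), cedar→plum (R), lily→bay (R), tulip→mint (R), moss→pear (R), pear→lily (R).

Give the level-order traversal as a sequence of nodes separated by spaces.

tulip mint moss pear lily bay cedar plum

Level-order visits nodes level by level from the root, left to right within each level.
Level 0: tulip
Level 1: mint
Level 2: moss
Level 3: pear
Level 4: lily
Level 5: bay
Level 6: cedar
Level 7: plum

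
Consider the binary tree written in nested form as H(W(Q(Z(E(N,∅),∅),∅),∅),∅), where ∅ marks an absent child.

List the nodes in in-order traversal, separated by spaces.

N E Z Q W H

In-order visits the left subtree, then the node, then the right subtree.
At H: go left to W.
  At W: go left to Q.
    At Q: go left to Z.
      At Z: go left to E.
        At E: go left to N.
          N is a leaf — visit N.
        Visit E.
        At E: no right child.
      Visit Z.
      At Z: no right child.
    Visit Q.
    At Q: no right child.
  Visit W.
  At W: no right child.
Visit H.
At H: no right child.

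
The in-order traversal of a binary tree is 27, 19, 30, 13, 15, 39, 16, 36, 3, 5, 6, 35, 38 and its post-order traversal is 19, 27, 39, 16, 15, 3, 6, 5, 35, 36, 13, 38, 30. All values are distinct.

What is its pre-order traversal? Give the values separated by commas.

The last element of post-order is the root; it splits in-order into left and right subtrees.
Root 30: left subtree has 2 nodes {27, 19}, right has 10 {13, 15, 39, 16, 36, 3, 5, 6, 35, 38}.
  Root 27: left subtree has 0 nodes { }, right has 1 {19}.
  Root 38: left subtree has 9 nodes {13, 15, 39, 16, 36, 3, 5, 6, 35}, right has 0 { }.
    Root 13: left subtree has 0 nodes { }, right has 8 {15, 39, 16, 36, 3, 5, 6, 35}.
      Root 36: left subtree has 3 nodes {15, 39, 16}, right has 4 {3, 5, 6, 35}.
        Root 15: left subtree has 0 nodes { }, right has 2 {39, 16}.
          Root 16: left subtree has 1 node {39}, right has 0 { }.
        Root 35: left subtree has 3 nodes {3, 5, 6}, right has 0 { }.
          Root 5: left subtree has 1 node {3}, right has 1 {6}.

30, 27, 19, 38, 13, 36, 15, 16, 39, 35, 5, 3, 6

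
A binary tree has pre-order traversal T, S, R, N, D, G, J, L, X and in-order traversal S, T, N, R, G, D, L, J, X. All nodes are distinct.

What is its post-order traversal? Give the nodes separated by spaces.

The first element of pre-order is the root; it splits in-order into left and right subtrees.
Root T: left subtree has 1 node {S}, right has 7 {N, R, G, D, L, J, X}.
  Root R: left subtree has 1 node {N}, right has 5 {G, D, L, J, X}.
    Root D: left subtree has 1 node {G}, right has 3 {L, J, X}.
      Root J: left subtree has 1 node {L}, right has 1 {X}.

S N G L X J D R T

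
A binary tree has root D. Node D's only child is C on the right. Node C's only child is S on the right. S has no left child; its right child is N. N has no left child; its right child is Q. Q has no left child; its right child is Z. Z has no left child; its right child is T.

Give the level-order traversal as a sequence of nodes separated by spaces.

D C S N Q Z T

Level-order visits nodes level by level from the root, left to right within each level.
Level 0: D
Level 1: C
Level 2: S
Level 3: N
Level 4: Q
Level 5: Z
Level 6: T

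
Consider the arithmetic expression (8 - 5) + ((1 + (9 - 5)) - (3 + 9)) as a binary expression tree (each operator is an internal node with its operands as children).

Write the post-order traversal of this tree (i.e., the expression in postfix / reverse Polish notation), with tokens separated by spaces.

Post-order on an expression tree gives postfix notation: for each operator, emit left operand, right operand, then the operator.

8 5 - 1 9 5 - + 3 9 + - +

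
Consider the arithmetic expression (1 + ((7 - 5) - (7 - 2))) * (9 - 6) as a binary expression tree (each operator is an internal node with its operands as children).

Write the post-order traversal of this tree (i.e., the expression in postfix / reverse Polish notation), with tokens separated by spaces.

1 7 5 - 7 2 - - + 9 6 - *

Post-order on an expression tree gives postfix notation: for each operator, emit left operand, right operand, then the operator.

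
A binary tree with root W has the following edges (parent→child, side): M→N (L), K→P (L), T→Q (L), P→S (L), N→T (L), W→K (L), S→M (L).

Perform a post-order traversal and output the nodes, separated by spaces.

Q T N M S P K W

Post-order visits the left subtree, then the right subtree, then the node.
At W: go left to K.
  At K: go left to P.
    At P: go left to S.
      At S: go left to M.
        At M: go left to N.
          At N: go left to T.
            At T: go left to Q.
              Q is a leaf — visit Q.
            At T: no right child.
            Visit T.
          At N: no right child.
          Visit N.
        At M: no right child.
        Visit M.
      At S: no right child.
      Visit S.
    At P: no right child.
    Visit P.
  At K: no right child.
  Visit K.
At W: no right child.
Visit W.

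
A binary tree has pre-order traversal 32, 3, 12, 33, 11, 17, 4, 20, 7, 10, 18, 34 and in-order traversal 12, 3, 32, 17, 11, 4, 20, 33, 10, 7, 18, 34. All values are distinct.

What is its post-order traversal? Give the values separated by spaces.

The first element of pre-order is the root; it splits in-order into left and right subtrees.
Root 32: left subtree has 2 nodes {12, 3}, right has 9 {17, 11, 4, 20, 33, 10, 7, 18, 34}.
  Root 3: left subtree has 1 node {12}, right has 0 { }.
  Root 33: left subtree has 4 nodes {17, 11, 4, 20}, right has 4 {10, 7, 18, 34}.
    Root 11: left subtree has 1 node {17}, right has 2 {4, 20}.
      Root 4: left subtree has 0 nodes { }, right has 1 {20}.
    Root 7: left subtree has 1 node {10}, right has 2 {18, 34}.
      Root 18: left subtree has 0 nodes { }, right has 1 {34}.

12 3 17 20 4 11 10 34 18 7 33 32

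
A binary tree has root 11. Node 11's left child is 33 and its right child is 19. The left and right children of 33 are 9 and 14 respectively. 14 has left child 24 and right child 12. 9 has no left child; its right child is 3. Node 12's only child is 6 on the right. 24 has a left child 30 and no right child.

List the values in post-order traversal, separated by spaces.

Post-order visits the left subtree, then the right subtree, then the node.
At 11: go left to 33.
  At 33: go left to 9.
    At 9: no left child.
    At 9: go right to 3.
      3 is a leaf — visit 3.
    Visit 9.
  At 33: go right to 14.
    At 14: go left to 24.
      At 24: go left to 30.
        30 is a leaf — visit 30.
      At 24: no right child.
      Visit 24.
    At 14: go right to 12.
      At 12: no left child.
      At 12: go right to 6.
        6 is a leaf — visit 6.
      Visit 12.
    Visit 14.
  Visit 33.
At 11: go right to 19.
  19 is a leaf — visit 19.
Visit 11.

3 9 30 24 6 12 14 33 19 11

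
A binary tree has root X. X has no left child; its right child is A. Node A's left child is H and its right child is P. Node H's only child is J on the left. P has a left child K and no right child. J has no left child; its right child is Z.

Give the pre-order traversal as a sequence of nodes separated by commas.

Pre-order visits the node, then its left subtree, then its right subtree.
Visit X.
At X: no left child.
At X: go right to A.
  Visit A.
  At A: go left to H.
    Visit H.
    At H: go left to J.
      Visit J.
      At J: no left child.
      At J: go right to Z.
        Z is a leaf — visit Z.
    At H: no right child.
  At A: go right to P.
    Visit P.
    At P: go left to K.
      K is a leaf — visit K.
    At P: no right child.

X, A, H, J, Z, P, K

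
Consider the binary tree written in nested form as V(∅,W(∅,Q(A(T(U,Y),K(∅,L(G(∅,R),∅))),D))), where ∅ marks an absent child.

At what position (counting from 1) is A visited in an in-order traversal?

In-order visits the left subtree, then the node, then the right subtree.
At V: no left child.
Visit V.
At V: go right to W.
  At W: no left child.
  Visit W.
  At W: go right to Q.
    At Q: go left to A.
      At A: go left to T.
        At T: go left to U.
          U is a leaf — visit U.
        Visit T.
        At T: go right to Y.
          Y is a leaf — visit Y.
      Visit A.
      At A: go right to K.
        At K: no left child.
        Visit K.
        At K: go right to L.
          At L: go left to G.
            At G: no left child.
            Visit G.
            At G: go right to R.
              R is a leaf — visit R.
          Visit L.
          At L: no right child.
    Visit Q.
    At Q: go right to D.
      D is a leaf — visit D.
Full in-order sequence: V, W, U, T, Y, A, K, G, R, L, Q, D.

6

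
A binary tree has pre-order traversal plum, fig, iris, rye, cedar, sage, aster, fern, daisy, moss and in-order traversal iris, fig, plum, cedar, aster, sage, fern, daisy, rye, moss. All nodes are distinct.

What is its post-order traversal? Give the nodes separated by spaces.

The first element of pre-order is the root; it splits in-order into left and right subtrees.
Root plum: left subtree has 2 nodes {iris, fig}, right has 7 {cedar, aster, sage, fern, daisy, rye, moss}.
  Root fig: left subtree has 1 node {iris}, right has 0 { }.
  Root rye: left subtree has 5 nodes {cedar, aster, sage, fern, daisy}, right has 1 {moss}.
    Root cedar: left subtree has 0 nodes { }, right has 4 {aster, sage, fern, daisy}.
      Root sage: left subtree has 1 node {aster}, right has 2 {fern, daisy}.
        Root fern: left subtree has 0 nodes { }, right has 1 {daisy}.

iris fig aster daisy fern sage cedar moss rye plum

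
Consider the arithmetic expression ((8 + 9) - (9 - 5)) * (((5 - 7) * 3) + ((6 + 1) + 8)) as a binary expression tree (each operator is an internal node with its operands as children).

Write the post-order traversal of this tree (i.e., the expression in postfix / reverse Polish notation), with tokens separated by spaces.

Post-order on an expression tree gives postfix notation: for each operator, emit left operand, right operand, then the operator.

8 9 + 9 5 - - 5 7 - 3 * 6 1 + 8 + + *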